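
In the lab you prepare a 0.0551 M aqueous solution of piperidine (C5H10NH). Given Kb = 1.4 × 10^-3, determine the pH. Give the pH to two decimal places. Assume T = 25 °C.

C5H10NH + H2O ⇌ C5H10NH2+ + OH-
Kb = [OH-]²/(0.0551 − [OH-]) = 1.4 × 10^-3
[OH-] is not negligible relative to C₀; solve [OH-]² + 0.0014·[OH-] − 7.71e-05 = 0.
[OH-] = (−Kb + √(Kb² + 4·Kb·C₀))/2 = 8.11 × 10^-3 M
pOH = 2.09, so pH = 14.00 − pOH = 11.91

pH = 11.91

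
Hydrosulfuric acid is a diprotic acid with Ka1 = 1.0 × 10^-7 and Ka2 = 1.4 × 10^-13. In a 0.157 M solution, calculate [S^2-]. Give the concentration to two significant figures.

1.4 × 10^-13 M

First ionization gives [H+] ≈ [HS-] = 1.25 × 10^-4 M.
Second step: Ka2 = [H+][S^2-]/[HS-] ≈ [S^2-] (since [H+] ≈ [HS-]).
So [S^2-] ≈ Ka2.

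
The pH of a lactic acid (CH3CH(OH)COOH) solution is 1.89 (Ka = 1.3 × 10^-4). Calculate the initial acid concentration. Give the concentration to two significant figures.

C₀ = 1.3 M

[H+] = 10^(-1.89) = 1.29 × 10^-2 M = x
Ka = x²/(C₀ − x) ⇒ C₀ = x + x²/Ka
C₀ = 1.29 × 10^-2 + (1.29 × 10^-2)²/(1.3 × 10^-4) = 1.29 M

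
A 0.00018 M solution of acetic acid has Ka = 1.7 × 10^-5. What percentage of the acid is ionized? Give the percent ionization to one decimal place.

CH3COOH ⇌ CH3COO- + H+; let x = [H+] at equilibrium.
Solve x² + 1.7e-05x − 3.06e-09 = 0 → x = 4.75 × 10^-5 M
Fraction ionized = 4.75 × 10^-5 / 0.00018 = 0.2639 → 26.4%

26.4%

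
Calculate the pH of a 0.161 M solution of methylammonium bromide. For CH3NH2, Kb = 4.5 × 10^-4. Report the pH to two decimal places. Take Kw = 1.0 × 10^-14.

CH3NH3+ is the conjugate acid of the weak base CH3NH2.
Ka = Kw/Kb = 1.0×10^-14 / 4.5 × 10^-4 = 2.22 × 10^-11
Ka = x²/(0.161 − x) = 2.22 × 10^-11
Since Ka ≪ C₀, x ≈ √(Ka·C₀) = 1.89 × 10^-6 M.
Check: 0.0012% ionized — well under 5%, approximation valid.
pH = −log(1.89 × 10^-6) = 5.72

pH = 5.72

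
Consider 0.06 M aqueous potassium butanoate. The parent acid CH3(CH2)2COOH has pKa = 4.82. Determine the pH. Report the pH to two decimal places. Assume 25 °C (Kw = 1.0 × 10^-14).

CH3(CH2)2COO- is the conjugate base of the weak acid CH3(CH2)2COOH.
Ka = 10^(−4.82) = 1.51 × 10^-5
Kb = Kw/Ka = 1.0×10^-14 / 1.51 × 10^-5 = 6.62 × 10^-10
From the ICE table, Kb = [OH-]²/(0.06 − [OH-]) = 6.62 × 10^-10.
Assume [OH-] ≪ 0.06: [OH-] ≈ √(6.62 × 10^-10 × 0.06) = 6.30 × 10^-6 M
Check: 0.011% ionized — well under 5%, approximation valid.
pOH = 5.20, so pH = 14.00 − pOH = 8.80

pH = 8.80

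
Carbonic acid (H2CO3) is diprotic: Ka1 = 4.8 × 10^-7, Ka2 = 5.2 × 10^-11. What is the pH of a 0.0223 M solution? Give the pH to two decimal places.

pH = 3.99

Ka1 ≫ Ka2, so treat the first dissociation as the only significant source of H+.
Ka1 = x²/(0.0223 − x) = 4.8 × 10^-7
x ≈ √(4.8 × 10^-7 × 0.0223) = 1.03 × 10^-4 M
pH = −log(1.03 × 10^-4) = 3.99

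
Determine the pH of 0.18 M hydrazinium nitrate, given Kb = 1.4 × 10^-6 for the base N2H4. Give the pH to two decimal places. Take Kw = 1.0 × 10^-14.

N2H5+ is the conjugate acid of the weak base N2H4.
Ka = Kw/Kb = 1.0×10^-14 / 1.4 × 10^-6 = 7.14 × 10^-9
Let x = [H+] at equilibrium. Ka = x²/(0.18 − x).
Neglecting x in the denominator: x = √(7.14 × 10^-9 × 0.18) = 3.58 × 10^-5 M
pH = −log(3.58 × 10^-5) = 4.45

pH = 4.45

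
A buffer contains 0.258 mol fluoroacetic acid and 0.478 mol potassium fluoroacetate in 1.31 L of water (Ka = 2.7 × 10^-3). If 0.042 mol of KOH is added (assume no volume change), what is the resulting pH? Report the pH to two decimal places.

OH- converts FCH2COOH to FCH2COO-: FCH2COOH → 0.216 mol, FCH2COO- → 0.52 mol.
pKa = −log(2.7 × 10^-3) = 2.569
pH = pKa + log([A⁻]/[HA]) = 2.569 + log(0.52/0.216) = 2.569 +0.382

pH = 2.95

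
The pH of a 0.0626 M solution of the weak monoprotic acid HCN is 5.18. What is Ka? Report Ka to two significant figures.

Ka = 7.0 × 10^-10

[H+] = 10^(-5.18) = 6.61 × 10^-6 M
At equilibrium [HA] = 0.0626 − 6.61 × 10^-6 = 6.26 × 10^-2 M
Ka = [H+][A-]/[HA] = (6.61 × 10^-6)² / 6.26 × 10^-2 = 7.0 × 10^-10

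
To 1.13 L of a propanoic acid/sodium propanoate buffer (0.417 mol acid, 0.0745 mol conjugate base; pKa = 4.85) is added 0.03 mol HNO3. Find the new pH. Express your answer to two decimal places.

After neutralization: n(CH3CH2COOH) = 0.447 mol, n(CH3CH2COO-) = 0.0445 mol.
pH = pKa + log(n_CH3CH2COO-/n_CH3CH2COOH) = 4.85 + log(0.0445/0.447) = 4.85 + (-1.002)

pH = 3.85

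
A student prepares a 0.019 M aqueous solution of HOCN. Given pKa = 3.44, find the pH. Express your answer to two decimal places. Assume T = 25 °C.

pH = 2.61

HOCN ⇌ OCN- + H+
Ka = 10^(−3.44) = 3.63 × 10^-4
Ka = x²/(0.019 − x) = 3.63 × 10^-4
The 5% rule fails; solving x² + Ka·x − Ka·C₀ = 0 exactly:
x = (−Ka + √(Ka² + 4·Ka·C₀))/2 = 2.45 × 10^-3 M
pH = −log(2.45 × 10^-3) = 2.61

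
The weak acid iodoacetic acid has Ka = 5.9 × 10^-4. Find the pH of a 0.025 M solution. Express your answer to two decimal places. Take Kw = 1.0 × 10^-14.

pH = 2.45

ICH2COOH ⇌ ICH2COO- + H+
Ka = x²/(0.025 − x) = 5.9 × 10^-4
The 5% rule fails; solving x² + Ka·x − Ka·C₀ = 0 exactly:
x = [−0.00059 + √(0.00059² + 5.9e-05)]/2 = 3.56 × 10^-3 M
pH = −log[H+] = −log(3.56 × 10^-3) = 2.45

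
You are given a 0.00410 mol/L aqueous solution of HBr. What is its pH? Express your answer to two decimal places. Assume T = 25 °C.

pH = 2.39

HBr is a strong acid and dissociates completely, so [H+] = 0.00410 M.
pH = -log(0.0041) = 2.39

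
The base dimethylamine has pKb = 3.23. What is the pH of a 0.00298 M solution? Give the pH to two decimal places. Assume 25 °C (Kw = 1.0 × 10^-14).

(CH3)2NH + H2O ⇌ (CH3)2NH2+ + OH-
Kb = 10^(−3.23) = 5.89 × 10^-4
From the ICE table, Kb = [OH-]²/(0.00298 − [OH-]) = 5.89 × 10^-4.
The 5% rule fails; solving [OH-]² + Kb·[OH-] − Kb·C₀ = 0 exactly:
[OH-] = [−0.000589 + √(0.000589² + 7.02e-06)]/2 = 1.06 × 10^-3 M
pOH = 2.97, so pH = 14.00 − pOH = 11.03

pH = 11.03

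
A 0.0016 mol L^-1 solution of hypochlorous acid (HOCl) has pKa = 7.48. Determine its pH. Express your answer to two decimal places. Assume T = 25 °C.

HOCl ⇌ OCl- + H+
Ka = 10^(−7.48) = 3.31 × 10^-8
From the ICE table, Ka = [H+]²/(0.0016 − [H+]) = 3.31 × 10^-8.
Since Ka ≪ C₀, [H+] ≈ √(Ka·C₀) = 7.28 × 10^-6 M.
([H+]/C₀ = 0.45% < 5%, so the approximation holds.)
pH = −log(7.28 × 10^-6) = 5.14

pH = 5.14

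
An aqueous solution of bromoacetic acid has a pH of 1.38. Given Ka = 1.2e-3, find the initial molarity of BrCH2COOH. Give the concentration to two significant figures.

[H+] = 10^(-1.38) = 4.17 × 10^-2 M = x
Ka = x²/(C₀ − x) ⇒ C₀ = x + x²/Ka
C₀ = 4.17 × 10^-2 + (4.17 × 10^-2)²/(1.2 × 10^-3) = 1.49 M

C₀ = 1.5 M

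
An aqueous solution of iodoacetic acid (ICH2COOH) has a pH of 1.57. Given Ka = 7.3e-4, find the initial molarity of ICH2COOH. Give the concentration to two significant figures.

C₀ = 1.0 M

[H+] = 10^(-1.57) = 2.69 × 10^-2 M = x
Ka = x²/(C₀ − x) ⇒ C₀ = x + x²/Ka
C₀ = 2.69 × 10^-2 + (2.69 × 10^-2)²/(7.3 × 10^-4) = 1.02 M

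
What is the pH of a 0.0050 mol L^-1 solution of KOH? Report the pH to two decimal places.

pH = 11.70

KOH is a strong base; [OH-] = 0.005 M.
pOH = -log(0.005) = 2.30
pH = 14.00 - 2.30 = 11.70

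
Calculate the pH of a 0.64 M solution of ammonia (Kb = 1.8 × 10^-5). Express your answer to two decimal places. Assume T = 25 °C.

NH3 + H2O ⇌ NH4+ + OH-
From the ICE table, Kb = x²/(0.64 − x) = 1.8 × 10^-5.
Neglecting x in the denominator: x = √(1.8 × 10^-5 × 0.64) = 3.39 × 10^-3 M
(x/C₀ = 0.53% < 5%, so the approximation holds.)
pOH = −log(3.39 × 10^-3) = 2.47; pH = 14.00 − 2.47 = 11.53

pH = 11.53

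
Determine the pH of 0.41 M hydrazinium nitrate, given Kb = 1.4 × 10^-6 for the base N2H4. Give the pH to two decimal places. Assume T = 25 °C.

pH = 4.27

N2H5+ is the conjugate acid of the weak base N2H4.
Ka = Kw/Kb = 1.0×10^-14 / 1.4 × 10^-6 = 7.14 × 10^-9
Let x = [H+] at equilibrium. Ka = x²/(0.41 − x).
Since Ka ≪ C₀, x ≈ √(Ka·C₀) = 5.41 × 10^-5 M.
(x/C₀ = 0.013% < 5%, so the approximation holds.)
pH = −log[H+] = −log(5.41 × 10^-5) = 4.27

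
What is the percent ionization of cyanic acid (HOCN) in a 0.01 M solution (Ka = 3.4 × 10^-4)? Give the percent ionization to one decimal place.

16.8%

HOCN ⇌ OCN- + H+; let x = [H+] at equilibrium.
Solve x² + 0.00034x − 3.4e-06 = 0 → x = 1.68 × 10^-3 M
% ionization = x/C₀ × 100% = 1.68 × 10^-3/0.01 × 100% = 16.8%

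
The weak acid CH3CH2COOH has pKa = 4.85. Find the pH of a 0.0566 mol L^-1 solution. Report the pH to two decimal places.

CH3CH2COOH ⇌ CH3CH2COO- + H+
Ka = 10^(−4.85) = 1.41 × 10^-5
Ka = x²/(0.0566 − x) = 1.41 × 10^-5
Assume x ≪ 0.0566: x ≈ √(1.41 × 10^-5 × 0.0566) = 8.93 × 10^-4 M
(x/C₀ = 1.6% < 5%, so the approximation holds.)
pH = −log(8.93 × 10^-4) = 3.05

pH = 3.05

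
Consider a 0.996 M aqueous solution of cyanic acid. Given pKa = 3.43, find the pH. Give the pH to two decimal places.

HOCN ⇌ OCN- + H+
Ka = 10^(−3.43) = 3.72 × 10^-4
Ka = x²/(0.996 − x) = 3.72 × 10^-4
Neglecting x in the denominator: x = √(3.72 × 10^-4 × 0.996) = 1.92 × 10^-2 M
pH = −log[H+] = −log(1.92 × 10^-2) = 1.72

pH = 1.72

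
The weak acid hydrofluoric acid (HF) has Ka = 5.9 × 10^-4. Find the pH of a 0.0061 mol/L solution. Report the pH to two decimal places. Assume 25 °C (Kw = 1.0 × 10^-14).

pH = 2.79

HF ⇌ F- + H+
Ka = x²/(0.0061 − x) = 5.9 × 10^-4
Here C₀/Ka ≈ 10.3, so the small-x approximation fails. Use the quadratic:
x = [−0.00059 + √(0.00059² + 1.44e-05)]/2 = 1.62 × 10^-3 M
pH = −log[H+] = −log(1.62 × 10^-3) = 2.79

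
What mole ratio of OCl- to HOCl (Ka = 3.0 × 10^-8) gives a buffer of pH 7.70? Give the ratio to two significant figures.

ratio = 1.5

pKa = -log(3.0 × 10^-8) = 7.523
pH = pKa + log(r) ⇒ log(r) = 7.70 − 7.523 = +0.177
r = [OCl-]/[HOCl] = 10^(+0.177) = 1.5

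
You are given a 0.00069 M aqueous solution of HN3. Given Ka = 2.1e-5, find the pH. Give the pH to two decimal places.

HN3 ⇌ N3- + H+
Let x = [H+] at equilibrium. Ka = x²/(0.00069 − x).
Here C₀/Ka ≈ 32.9, so the small-x approximation fails. Use the quadratic:
x = (−Ka + √(Ka² + 4·Ka·C₀))/2 = 1.10 × 10^-4 M
pH = −log(1.10 × 10^-4) = 3.96

pH = 3.96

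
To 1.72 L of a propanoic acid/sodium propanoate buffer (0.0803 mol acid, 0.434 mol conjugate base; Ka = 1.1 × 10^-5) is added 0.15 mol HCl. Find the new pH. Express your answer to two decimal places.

Added H+ converts CH3CH2COO- to CH3CH2COOH: CH3CH2COOH → 0.23 mol, CH3CH2COO- → 0.284 mol.
pKa = −log(1.1 × 10^-5) = 4.959
Henderson–Hasselbalch with mole ratio 0.284/0.23: pH = 4.959 + (+0.092)

pH = 5.05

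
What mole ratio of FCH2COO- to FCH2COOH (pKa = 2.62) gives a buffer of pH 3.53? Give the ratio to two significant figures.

pH = pKa + log(r) ⇒ log(r) = 3.53 − 2.62 = +0.91
r = [FCH2COO-]/[FCH2COOH] = 10^(+0.91) = 8.13

ratio = 8.1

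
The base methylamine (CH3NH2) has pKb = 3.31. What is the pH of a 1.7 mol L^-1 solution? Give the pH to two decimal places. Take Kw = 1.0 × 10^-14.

pH = 12.46

CH3NH2 + H2O ⇌ CH3NH3+ + OH-
Kb = 10^(−3.31) = 4.90 × 10^-4
From the ICE table, Kb = [OH-]²/(1.7 − [OH-]) = 4.90 × 10^-4.
Assume [OH-] ≪ 1.7: [OH-] ≈ √(4.90 × 10^-4 × 1.7) = 2.89 × 10^-2 M
pOH = 1.54, so pH = 14.00 − pOH = 12.46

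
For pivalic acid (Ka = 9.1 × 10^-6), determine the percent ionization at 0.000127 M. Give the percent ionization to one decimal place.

23.4%

(CH3)3CCOOH ⇌ (CH3)3CCOO- + H+; let x = [H+] at equilibrium.
Ka = x²/(C₀ − x); solving the quadratic gives x = 2.97 × 10^-5 M.
Fraction ionized = 2.97 × 10^-5 / 0.000127 = 0.2339 → 23.4%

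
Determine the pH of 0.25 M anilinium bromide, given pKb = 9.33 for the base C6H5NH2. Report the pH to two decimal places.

pH = 2.64

C6H5NH3+ is the conjugate acid of the weak base C6H5NH2.
Kb = 10^(−9.33) = 4.68 × 10^-10
Ka = Kw/Kb = 1.0×10^-14 / 4.68 × 10^-10 = 2.14 × 10^-5
Ka = [H+]²/(0.25 − [H+]) = 2.14 × 10^-5
Neglecting [H+] in the denominator: [H+] = √(2.14 × 10^-5 × 0.25) = 2.31 × 10^-3 M
([H+]/C₀ = 0.93% < 5%, so the approximation holds.)
pH = −log(2.31 × 10^-3) = 2.64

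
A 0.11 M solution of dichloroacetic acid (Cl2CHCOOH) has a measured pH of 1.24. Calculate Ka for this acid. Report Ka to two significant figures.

Ka = 6.3 × 10^-2

[H+] = 10^(-1.24) = 5.75 × 10^-2 M
At equilibrium [HA] = 0.11 − 5.75 × 10^-2 = 5.25 × 10^-2 M
Ka = [H+][A-]/[HA] = (5.75 × 10^-2)² / 5.25 × 10^-2 = 6.3 × 10^-2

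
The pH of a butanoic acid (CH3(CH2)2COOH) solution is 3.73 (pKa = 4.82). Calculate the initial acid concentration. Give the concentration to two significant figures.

C₀ = 2.5 × 10^-3 M

[H+] = 10^(-3.73) = 1.86 × 10^-4 M = x
Ka = 10^(−4.82) = 1.51 × 10^-5
Ka = x²/(C₀ − x) ⇒ C₀ = x + x²/Ka
C₀ = 1.86 × 10^-4 + (1.86 × 10^-4)²/(1.51 × 10^-5) = 2.48 × 10^-3 M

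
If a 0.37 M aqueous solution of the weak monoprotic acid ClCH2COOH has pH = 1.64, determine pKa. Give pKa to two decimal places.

pKa = 2.82

[H+] = 10^(-1.64) = 2.29 × 10^-2 M
At equilibrium [HA] = 0.37 − 2.29 × 10^-2 = 3.47 × 10^-1 M
Ka = [H+][A-]/[HA] = (2.29 × 10^-2)² / 3.47 × 10^-1 = 1.51 × 10^-3
pKa = -log(1.51 × 10^-3) = 2.82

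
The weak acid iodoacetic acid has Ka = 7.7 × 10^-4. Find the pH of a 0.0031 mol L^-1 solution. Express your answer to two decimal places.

pH = 2.92

ICH2COOH ⇌ ICH2COO- + H+
From the ICE table, Ka = [H+]²/(0.0031 − [H+]) = 7.7 × 10^-4.
Here C₀/Ka ≈ 4.03, so the small-[H+] approximation fails. Use the quadratic:
[H+] = [−0.00077 + √(0.00077² + 9.55e-06)]/2 = 1.21 × 10^-3 M
pH = −log[H+] = −log(1.21 × 10^-3) = 2.92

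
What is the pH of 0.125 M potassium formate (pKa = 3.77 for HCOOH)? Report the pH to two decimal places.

HCOO- is the conjugate base of the weak acid HCOOH.
Ka = 10^(−3.77) = 1.70 × 10^-4
Kb = Kw/Ka = 1.0×10^-14 / 1.70 × 10^-4 = 5.88 × 10^-11
From the ICE table, Kb = x²/(0.125 − x) = 5.88 × 10^-11.
Neglecting x in the denominator: x = √(5.88 × 10^-11 × 0.125) = 2.71 × 10^-6 M
(x/C₀ = 0.0022% < 5%, so the approximation holds.)
pOH = 5.57, so pH = 14.00 − pOH = 8.43

pH = 8.43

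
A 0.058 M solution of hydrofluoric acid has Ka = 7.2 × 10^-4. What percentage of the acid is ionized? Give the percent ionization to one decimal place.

10.5%

HF ⇌ F- + H+; let x = [H+] at equilibrium.
Ka = x²/(C₀ − x); solving the quadratic gives x = 6.11 × 10^-3 M.
Fraction ionized = 6.11 × 10^-3 / 0.058 = 0.1053 → 10.5%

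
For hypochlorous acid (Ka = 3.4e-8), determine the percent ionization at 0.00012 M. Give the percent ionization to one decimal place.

HOCl ⇌ OCl- + H+; let x = [H+] at equilibrium.
x ≈ √(Ka·C₀) = √(3.4 × 10^-8 × 0.00012) = 2.02 × 10^-6 M
% ionization = x/C₀ × 100% = 2.02 × 10^-6/0.00012 × 100% = 1.7%

1.7%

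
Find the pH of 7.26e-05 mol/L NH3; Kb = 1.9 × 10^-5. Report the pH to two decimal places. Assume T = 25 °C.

pH = 9.46

NH3 + H2O ⇌ NH4+ + OH-
Kb = [OH-]²/(7.26e-05 − [OH-]) = 1.9 × 10^-5
The 5% rule fails; solving [OH-]² + Kb·[OH-] − Kb·C₀ = 0 exactly:
[OH-] = (−Kb + √(Kb² + 4·Kb·C₀))/2 = 2.88 × 10^-5 M
pOH = 4.54, so pH = 14.00 − pOH = 9.46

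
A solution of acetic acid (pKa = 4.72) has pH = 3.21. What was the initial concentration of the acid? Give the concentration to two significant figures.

C₀ = 2.1 × 10^-2 M

[H+] = 10^(-3.21) = 6.17 × 10^-4 M = x
Ka = 10^(−4.72) = 1.91 × 10^-5
Ka = x²/(C₀ − x) ⇒ C₀ = x + x²/Ka
C₀ = 6.17 × 10^-4 + (6.17 × 10^-4)²/(1.91 × 10^-5) = 2.05 × 10^-2 M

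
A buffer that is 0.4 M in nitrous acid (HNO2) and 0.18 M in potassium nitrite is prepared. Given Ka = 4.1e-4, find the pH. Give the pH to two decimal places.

pH = 3.04

pKa = −log(4.1 × 10^-4) = 3.387
pH = pKa + log([A⁻]/[HA]) = 3.387 + log(0.18/0.4)
pH = 3.387 + (-0.347) = 3.04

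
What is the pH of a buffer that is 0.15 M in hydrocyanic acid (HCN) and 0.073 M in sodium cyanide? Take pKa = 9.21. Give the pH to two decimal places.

pH = 8.90

Using pH = pKa + log([base]/[acid]) with [base]/[acid] = 0.073/0.15:
pH = 9.21 + (-0.313) = 8.90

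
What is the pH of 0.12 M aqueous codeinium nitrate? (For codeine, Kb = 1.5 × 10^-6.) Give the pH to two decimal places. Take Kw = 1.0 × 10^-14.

C18H22NO3+ is the conjugate acid of the weak base C18H21NO3.
Ka = Kw/Kb = 1.0×10^-14 / 1.5 × 10^-6 = 6.67 × 10^-9
Ka = x²/(0.12 − x) = 6.67 × 10^-9
Neglecting x in the denominator: x = √(6.67 × 10^-9 × 0.12) = 2.83 × 10^-5 M
pH = −log[H+] = −log(2.83 × 10^-5) = 4.55

pH = 4.55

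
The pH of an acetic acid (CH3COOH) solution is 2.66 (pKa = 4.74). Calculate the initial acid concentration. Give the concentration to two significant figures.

[H+] = 10^(-2.66) = 2.19 × 10^-3 M = x
Ka = 10^(−4.74) = 1.82 × 10^-5
Ka = x²/(C₀ − x) ⇒ C₀ = x + x²/Ka
C₀ = 2.19 × 10^-3 + (2.19 × 10^-3)²/(1.82 × 10^-5) = 2.66 × 10^-1 M

C₀ = 2.7 × 10^-1 M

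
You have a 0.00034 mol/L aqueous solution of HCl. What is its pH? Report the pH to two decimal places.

HCl is a strong acid and dissociates completely, so [H+] = 0.00034 M.
pH = -log(0.00034) = 3.47

pH = 3.47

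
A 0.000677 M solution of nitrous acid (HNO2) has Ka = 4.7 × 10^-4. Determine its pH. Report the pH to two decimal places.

HNO2 ⇌ NO2- + H+
From the ICE table, Ka = [H+]²/(0.000677 − [H+]) = 4.7 × 10^-4.
[H+] is not negligible relative to C₀; solve [H+]² + 0.00047·[H+] − 3.18e-07 = 0.
[H+] = [−0.00047 + √(0.00047² + 1.27e-06)]/2 = 3.76 × 10^-4 M
pH = −log(3.76 × 10^-4) = 3.42

pH = 3.42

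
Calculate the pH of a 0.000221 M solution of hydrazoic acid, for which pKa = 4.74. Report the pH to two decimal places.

pH = 4.26

HN3 ⇌ N3- + H+
Ka = 10^(−4.74) = 1.82 × 10^-5
From the ICE table, Ka = x²/(0.000221 − x) = 1.82 × 10^-5.
x is not negligible relative to C₀; solve x² + 1.82e-05·x − 4.02e-09 = 0.
x = (−Ka + √(Ka² + 4·Ka·C₀))/2 = 5.50 × 10^-5 M
pH = −log(5.50 × 10^-5) = 4.26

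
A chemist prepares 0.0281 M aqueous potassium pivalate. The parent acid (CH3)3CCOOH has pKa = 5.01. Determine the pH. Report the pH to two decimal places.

(CH3)3CCOO- is the conjugate base of the weak acid (CH3)3CCOOH.
Ka = 10^(−5.01) = 9.77 × 10^-6
Kb = Kw/Ka = 1.0×10^-14 / 9.77 × 10^-6 = 1.02 × 10^-9
Kb = [OH-]²/(0.0281 − [OH-]) = 1.02 × 10^-9
Assume [OH-] ≪ 0.0281: [OH-] ≈ √(1.02 × 10^-9 × 0.0281) = 5.35 × 10^-6 M
([OH-]/C₀ = 0.019% < 5%, so the approximation holds.)
pOH = 5.27, so pH = 14.00 − pOH = 8.73

pH = 8.73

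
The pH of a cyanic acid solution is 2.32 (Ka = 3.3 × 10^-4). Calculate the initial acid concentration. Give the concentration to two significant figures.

[H+] = 10^(-2.32) = 4.79 × 10^-3 M = x
Ka = x²/(C₀ − x) ⇒ C₀ = x + x²/Ka
C₀ = 4.79 × 10^-3 + (4.79 × 10^-3)²/(3.3 × 10^-4) = 7.43 × 10^-2 M

C₀ = 7.4 × 10^-2 M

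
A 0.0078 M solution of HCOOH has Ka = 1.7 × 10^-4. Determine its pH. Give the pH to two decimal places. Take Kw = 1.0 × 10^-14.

pH = 2.97

HCOOH ⇌ HCOO- + H+
Ka = [H+]²/(0.0078 − [H+]) = 1.7 × 10^-4
Here C₀/Ka ≈ 45.9, so the small-[H+] approximation fails. Use the quadratic:
[H+] = (−Ka + √(Ka² + 4·Ka·C₀))/2 = 1.07 × 10^-3 M
pH = −log[H+] = −log(1.07 × 10^-3) = 2.97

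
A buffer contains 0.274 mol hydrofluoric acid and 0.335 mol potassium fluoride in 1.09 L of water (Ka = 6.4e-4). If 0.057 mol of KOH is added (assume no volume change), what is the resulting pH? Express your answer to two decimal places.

OH- converts HF to F-: HF → 0.217 mol, F- → 0.392 mol.
pKa = −log(6.4 × 10^-4) = 3.194
pH = pKa + log(n_F-/n_HF) = 3.194 + log(0.392/0.217) = 3.194 + (+0.257)

pH = 3.45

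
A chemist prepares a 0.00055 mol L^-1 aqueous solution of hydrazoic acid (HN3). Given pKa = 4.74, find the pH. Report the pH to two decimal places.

pH = 4.04

HN3 ⇌ N3- + H+
Ka = 10^(−4.74) = 1.82 × 10^-5
Ka = [H+]²/(0.00055 − [H+]) = 1.82 × 10^-5
[H+] is not negligible relative to C₀; solve [H+]² + 1.82e-05·[H+] − 1e-08 = 0.
[H+] = [−1.82e-05 + √(1.82e-05² + 4e-08)]/2 = 9.14 × 10^-5 M
pH = −log[H+] = −log(9.14 × 10^-5) = 4.04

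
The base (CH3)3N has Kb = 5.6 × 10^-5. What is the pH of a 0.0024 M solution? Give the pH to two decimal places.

(CH3)3N + H2O ⇌ (CH3)3NH+ + OH-
Kb = [OH-]²/(0.0024 − [OH-]) = 5.6 × 10^-5
[OH-] is not negligible relative to C₀; solve [OH-]² + 5.6e-05·[OH-] − 1.34e-07 = 0.
[OH-] = (−Kb + √(Kb² + 4·Kb·C₀))/2 = 3.40 × 10^-4 M
pOH = −log(3.40 × 10^-4) = 3.47; pH = 14.00 − 3.47 = 10.53

pH = 10.53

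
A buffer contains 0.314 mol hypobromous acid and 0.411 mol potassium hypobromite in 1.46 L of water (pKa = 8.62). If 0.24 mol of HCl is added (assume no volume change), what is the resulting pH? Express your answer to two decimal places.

Added H+ converts OBr- to HOBr: HOBr → 0.554 mol, OBr- → 0.171 mol.
Henderson–Hasselbalch with mole ratio 0.171/0.554: pH = 8.62 + (-0.511)

pH = 8.11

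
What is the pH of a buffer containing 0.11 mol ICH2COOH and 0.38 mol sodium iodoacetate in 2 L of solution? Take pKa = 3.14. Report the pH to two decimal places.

Using pH = pKa + log([base]/[acid]) with [base]/[acid] = 0.38/0.11:
pH = 3.14 + (+0.538) = 3.68

pH = 3.68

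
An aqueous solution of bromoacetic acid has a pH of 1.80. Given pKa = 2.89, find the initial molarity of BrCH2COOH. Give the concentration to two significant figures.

C₀ = 2.1 × 10^-1 M

[H+] = 10^(-1.80) = 1.58 × 10^-2 M = x
Ka = 10^(−2.89) = 1.29 × 10^-3
Ka = x²/(C₀ − x) ⇒ C₀ = x + x²/Ka
C₀ = 1.58 × 10^-2 + (1.58 × 10^-2)²/(1.29 × 10^-3) = 2.09 × 10^-1 M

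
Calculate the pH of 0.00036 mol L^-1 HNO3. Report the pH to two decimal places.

pH = 3.44

HNO3 is a strong acid and dissociates completely, so [H+] = 0.00036 M.
pH = -log(0.00036) = 3.44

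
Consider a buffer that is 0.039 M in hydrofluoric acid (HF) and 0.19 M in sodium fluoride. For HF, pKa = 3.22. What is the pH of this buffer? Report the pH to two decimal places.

pH = pKa + log([A⁻]/[HA]) = 3.22 + log(0.19/0.039)
pH = 3.22 + (+0.688) = 3.91

pH = 3.91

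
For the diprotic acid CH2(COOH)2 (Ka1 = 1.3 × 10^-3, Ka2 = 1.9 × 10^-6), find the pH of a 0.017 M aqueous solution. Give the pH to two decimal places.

Ka1 ≫ Ka2, so treat the first dissociation as the only significant source of H+.
Ka1 = x²/(0.017 − x) = 1.3 × 10^-3
Solving the quadratic: x = (−Ka1 + √(Ka1² + 4·Ka1·C₀))/2 = 4.10 × 10^-3 M
pH = −log(4.10 × 10^-3) = 2.39

pH = 2.39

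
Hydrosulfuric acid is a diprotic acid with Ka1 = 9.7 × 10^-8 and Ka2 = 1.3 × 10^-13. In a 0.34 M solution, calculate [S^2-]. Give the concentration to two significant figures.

1.3 × 10^-13 M

First ionization gives [H+] ≈ [HS-] = 1.82 × 10^-4 M.
Second step: Ka2 = [H+][S^2-]/[HS-] ≈ [S^2-] (since [H+] ≈ [HS-]).
So [S^2-] ≈ Ka2.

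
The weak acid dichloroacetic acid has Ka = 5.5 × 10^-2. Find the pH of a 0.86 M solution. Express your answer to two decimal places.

pH = 0.72

Cl2CHCOOH ⇌ Cl2CHCOO- + H+
Ka = [H+]²/(0.86 − [H+]) = 5.5 × 10^-2
[H+] is not negligible relative to C₀; solve [H+]² + 0.055·[H+] − 0.0473 = 0.
[H+] = [−0.055 + √(0.055² + 0.189)]/2 = 1.92 × 10^-1 M
pH = −log[H+] = −log(1.92 × 10^-1) = 0.72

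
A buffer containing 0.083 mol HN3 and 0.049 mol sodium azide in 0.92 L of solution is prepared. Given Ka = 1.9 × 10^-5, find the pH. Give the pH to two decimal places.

pH = 4.49

pKa = −log(1.9 × 10^-5) = 4.721
Henderson–Hasselbalch: pH = pKa + log([N3-]/[HN3]) = 4.721 + log(0.049/0.083)
pH = 4.721 + (-0.229) = 4.49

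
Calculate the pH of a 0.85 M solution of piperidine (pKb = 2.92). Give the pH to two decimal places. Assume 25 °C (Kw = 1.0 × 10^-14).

C5H10NH + H2O ⇌ C5H10NH2+ + OH-
Kb = 10^(−2.92) = 1.20 × 10^-3
From the ICE table, Kb = x²/(0.85 − x) = 1.20 × 10^-3.
Assume x ≪ 0.85: x ≈ √(1.20 × 10^-3 × 0.85) = 3.19 × 10^-2 M
(x/C₀ = 3.8% < 5%, so the approximation holds.)
pOH = −log(3.19 × 10^-2) = 1.50; pH = 14.00 − 1.50 = 12.50

pH = 12.50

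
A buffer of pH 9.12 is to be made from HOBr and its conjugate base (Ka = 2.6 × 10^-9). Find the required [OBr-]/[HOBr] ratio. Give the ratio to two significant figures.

ratio = 3.4

pKa = -log(2.6 × 10^-9) = 8.585
pH = pKa + log(r) ⇒ log(r) = 9.12 − 8.585 = +0.535
r = [OBr-]/[HOBr] = 10^(+0.535) = 3.43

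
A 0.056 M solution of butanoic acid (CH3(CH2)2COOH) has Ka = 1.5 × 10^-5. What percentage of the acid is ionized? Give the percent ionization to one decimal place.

1.6%

CH3(CH2)2COOH ⇌ CH3(CH2)2COO- + H+; let x = [H+] at equilibrium.
x ≈ √(Ka·C₀) = √(1.5 × 10^-5 × 0.056) = 9.17 × 10^-4 M
% ionization = x/C₀ × 100% = 9.17 × 10^-4/0.056 × 100% = 1.6%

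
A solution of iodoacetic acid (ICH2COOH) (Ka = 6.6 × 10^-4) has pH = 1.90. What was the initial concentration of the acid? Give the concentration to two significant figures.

C₀ = 2.5 × 10^-1 M

[H+] = 10^(-1.90) = 1.26 × 10^-2 M = x
Ka = x²/(C₀ − x) ⇒ C₀ = x + x²/Ka
C₀ = 1.26 × 10^-2 + (1.26 × 10^-2)²/(6.6 × 10^-4) = 2.53 × 10^-1 M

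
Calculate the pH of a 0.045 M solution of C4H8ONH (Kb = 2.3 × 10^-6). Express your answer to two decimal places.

C4H8ONH + H2O ⇌ C4H8ONH2+ + OH-
Kb = x²/(0.045 − x) = 2.3 × 10^-6
Assume x ≪ 0.045: x ≈ √(2.3 × 10^-6 × 0.045) = 3.22 × 10^-4 M
pOH = 3.49, so pH = 14.00 − pOH = 10.51

pH = 10.51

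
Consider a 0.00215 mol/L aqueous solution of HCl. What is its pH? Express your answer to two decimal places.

pH = 2.67

HCl is a strong acid and dissociates completely, so [H+] = 0.00215 M.
pH = -log(0.00215) = 2.67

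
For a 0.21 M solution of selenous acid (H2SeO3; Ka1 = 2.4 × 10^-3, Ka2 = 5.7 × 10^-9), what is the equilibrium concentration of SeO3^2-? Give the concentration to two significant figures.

First ionization gives [H+] ≈ [HSeO3-] = 2.13 × 10^-2 M.
Second step: Ka2 = [H+][SeO3^2-]/[HSeO3-] ≈ [SeO3^2-] (since [H+] ≈ [HSeO3-]).
So [SeO3^2-] ≈ Ka2.

5.7 × 10^-9 M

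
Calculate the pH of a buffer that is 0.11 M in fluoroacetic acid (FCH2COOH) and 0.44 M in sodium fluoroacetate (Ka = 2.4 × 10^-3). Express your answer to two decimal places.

pKa = −log(2.4 × 10^-3) = 2.620
Henderson–Hasselbalch: pH = pKa + log([FCH2COO-]/[FCH2COOH]) = 2.620 + log(0.44/0.11)
pH = 2.620 + (+0.602) = 3.22

pH = 3.22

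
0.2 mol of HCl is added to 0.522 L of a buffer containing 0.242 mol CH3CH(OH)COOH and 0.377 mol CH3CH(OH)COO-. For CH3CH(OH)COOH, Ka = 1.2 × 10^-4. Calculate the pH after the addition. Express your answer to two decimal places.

pH = 3.52

Added H+ converts CH3CH(OH)COO- to CH3CH(OH)COOH: CH3CH(OH)COOH → 0.442 mol, CH3CH(OH)COO- → 0.177 mol.
pKa = −log(1.2 × 10^-4) = 3.921
pH = pKa + log(n_CH3CH(OH)COO-/n_CH3CH(OH)COOH) = 3.921 + log(0.177/0.442) = 3.921 + (-0.397)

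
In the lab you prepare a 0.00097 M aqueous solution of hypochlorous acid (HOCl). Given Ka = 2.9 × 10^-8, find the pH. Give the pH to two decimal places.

HOCl ⇌ OCl- + H+
From the ICE table, Ka = x²/(0.00097 − x) = 2.9 × 10^-8.
Assume x ≪ 0.00097: x ≈ √(2.9 × 10^-8 × 0.00097) = 5.30 × 10^-6 M
(x/C₀ = 0.55% < 5%, so the approximation holds.)
pH = −log(5.30 × 10^-6) = 5.28

pH = 5.28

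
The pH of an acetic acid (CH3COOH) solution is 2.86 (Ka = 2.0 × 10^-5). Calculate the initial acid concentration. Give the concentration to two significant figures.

C₀ = 9.7 × 10^-2 M

[H+] = 10^(-2.86) = 1.38 × 10^-3 M = x
Ka = x²/(C₀ − x) ⇒ C₀ = x + x²/Ka
C₀ = 1.38 × 10^-3 + (1.38 × 10^-3)²/(2.0 × 10^-5) = 9.66 × 10^-2 M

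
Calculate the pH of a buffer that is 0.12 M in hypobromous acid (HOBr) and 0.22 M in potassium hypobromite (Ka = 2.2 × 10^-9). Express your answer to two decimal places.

pKa = −log(2.2 × 10^-9) = 8.658
pH = pKa + log([A⁻]/[HA]) = 8.658 + log(0.22/0.12)
pH = 8.658 + (+0.263) = 8.92

pH = 8.92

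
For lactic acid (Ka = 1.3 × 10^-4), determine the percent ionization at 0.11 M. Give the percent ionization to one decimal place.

CH3CH(OH)COOH ⇌ CH3CH(OH)COO- + H+; let x = [H+] at equilibrium.
x ≈ √(Ka·C₀) = √(1.3 × 10^-4 × 0.11) = 3.78 × 10^-3 M
Fraction ionized = 3.78 × 10^-3 / 0.11 = 0.0344 → 3.4%

3.4%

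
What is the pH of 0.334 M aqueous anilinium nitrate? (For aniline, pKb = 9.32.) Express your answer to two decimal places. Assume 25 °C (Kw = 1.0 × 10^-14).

C6H5NH3+ is the conjugate acid of the weak base C6H5NH2.
Kb = 10^(−9.32) = 4.79 × 10^-10
Ka = Kw/Kb = 1.0×10^-14 / 4.79 × 10^-10 = 2.09 × 10^-5
Ka = [H+]²/(0.334 − [H+]) = 2.09 × 10^-5
Neglecting [H+] in the denominator: [H+] = √(2.09 × 10^-5 × 0.334) = 2.64 × 10^-3 M
pH = −log[H+] = −log(2.64 × 10^-3) = 2.58

pH = 2.58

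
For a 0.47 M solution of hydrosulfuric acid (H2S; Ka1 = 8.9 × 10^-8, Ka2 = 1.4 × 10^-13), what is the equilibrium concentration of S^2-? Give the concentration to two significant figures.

First ionization gives [H+] ≈ [HS-] = 2.05 × 10^-4 M.
Second step: Ka2 = [H+][S^2-]/[HS-] ≈ [S^2-] (since [H+] ≈ [HS-]).
So [S^2-] ≈ Ka2.

1.4 × 10^-13 M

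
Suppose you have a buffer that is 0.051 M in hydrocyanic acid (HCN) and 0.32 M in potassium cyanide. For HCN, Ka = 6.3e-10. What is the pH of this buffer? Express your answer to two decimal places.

pKa = −log(6.3 × 10^-10) = 9.201
Using pH = pKa + log([base]/[acid]) with [base]/[acid] = 0.32/0.051:
pH = 9.201 + (+0.798) = 10.00

pH = 10.00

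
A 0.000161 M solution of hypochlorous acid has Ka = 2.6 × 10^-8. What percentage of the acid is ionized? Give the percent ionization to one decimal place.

HOCl ⇌ OCl- + H+; let x = [H+] at equilibrium.
x ≈ √(Ka·C₀) = √(2.6 × 10^-8 × 0.000161) = 2.05 × 10^-6 M
Fraction ionized = 2.05 × 10^-6 / 0.000161 = 0.0127 → 1.3%

1.3%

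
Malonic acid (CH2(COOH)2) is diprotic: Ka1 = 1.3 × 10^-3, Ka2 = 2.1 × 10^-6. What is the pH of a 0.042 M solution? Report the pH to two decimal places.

Ka1 ≫ Ka2, so treat the first dissociation as the only significant source of H+.
Ka1 = x²/(0.042 − x) = 1.3 × 10^-3
Solving the quadratic: x = (−Ka1 + √(Ka1² + 4·Ka1·C₀))/2 = 6.77 × 10^-3 M
pH = −log(6.77 × 10^-3) = 2.17

pH = 2.17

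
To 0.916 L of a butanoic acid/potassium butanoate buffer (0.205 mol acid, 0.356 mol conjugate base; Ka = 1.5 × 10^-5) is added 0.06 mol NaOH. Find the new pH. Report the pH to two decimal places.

After neutralization: n(CH3(CH2)2COOH) = 0.145 mol, n(CH3(CH2)2COO-) = 0.416 mol.
pKa = −log(1.5 × 10^-5) = 4.824
pH = pKa + log(n_CH3(CH2)2COO-/n_CH3(CH2)2COOH) = 4.824 + log(0.416/0.145) = 4.824 + (+0.458)

pH = 5.28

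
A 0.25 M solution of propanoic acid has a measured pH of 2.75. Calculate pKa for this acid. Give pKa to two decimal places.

[H+] = 10^(-2.75) = 1.78 × 10^-3 M
At equilibrium [HA] = 0.25 − 1.78 × 10^-3 = 2.48 × 10^-1 M
Ka = [H+][A-]/[HA] = (1.78 × 10^-3)² / 2.48 × 10^-1 = 1.28 × 10^-5
pKa = -log(1.28 × 10^-5) = 4.89

pKa = 4.89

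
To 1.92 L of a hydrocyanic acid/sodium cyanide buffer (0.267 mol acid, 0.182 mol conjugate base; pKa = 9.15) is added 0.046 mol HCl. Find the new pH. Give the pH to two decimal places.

Added H+ converts CN- to HCN: HCN → 0.313 mol, CN- → 0.136 mol.
Henderson–Hasselbalch with mole ratio 0.136/0.313: pH = 9.15 + (-0.362)

pH = 8.79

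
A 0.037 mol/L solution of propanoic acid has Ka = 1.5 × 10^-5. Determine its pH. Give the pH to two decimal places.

pH = 3.13

CH3CH2COOH ⇌ CH3CH2COO- + H+
From the ICE table, Ka = [H+]²/(0.037 − [H+]) = 1.5 × 10^-5.
Assume [H+] ≪ 0.037: [H+] ≈ √(1.5 × 10^-5 × 0.037) = 7.45 × 10^-4 M
([H+]/C₀ = 2% < 5%, so the approximation holds.)
pH = −log(7.45 × 10^-4) = 3.13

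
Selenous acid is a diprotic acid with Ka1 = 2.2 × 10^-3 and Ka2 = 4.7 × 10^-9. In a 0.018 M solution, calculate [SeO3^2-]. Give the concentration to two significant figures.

First ionization gives [H+] ≈ [HSeO3-] = 5.29 × 10^-3 M.
Second step: Ka2 = [H+][SeO3^2-]/[HSeO3-] ≈ [SeO3^2-] (since [H+] ≈ [HSeO3-]).
So [SeO3^2-] ≈ Ka2.

4.7 × 10^-9 M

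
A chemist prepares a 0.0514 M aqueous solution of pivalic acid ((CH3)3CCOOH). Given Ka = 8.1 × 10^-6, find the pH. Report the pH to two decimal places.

pH = 3.19

(CH3)3CCOOH ⇌ (CH3)3CCOO- + H+
From the ICE table, Ka = x²/(0.0514 − x) = 8.1 × 10^-6.
Neglecting x in the denominator: x = √(8.1 × 10^-6 × 0.0514) = 6.45 × 10^-4 M
(x/C₀ = 1.3% < 5%, so the approximation holds.)
pH = −log(6.45 × 10^-4) = 3.19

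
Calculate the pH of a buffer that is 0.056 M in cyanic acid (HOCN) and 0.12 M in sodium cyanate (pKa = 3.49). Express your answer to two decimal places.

pH = 3.82

pH = pKa + log([A⁻]/[HA]) = 3.49 + log(0.12/0.056)
pH = 3.49 + (+0.331) = 3.82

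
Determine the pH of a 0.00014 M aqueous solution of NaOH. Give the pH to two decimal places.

pH = 10.15

NaOH is a strong base; [OH-] = 0.00014 M.
pOH = -log(0.00014) = 3.85
pH = 14.00 - 3.85 = 10.15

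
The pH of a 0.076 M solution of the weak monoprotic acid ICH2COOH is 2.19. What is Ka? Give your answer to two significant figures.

Ka = 6.0 × 10^-4

[H+] = 10^(-2.19) = 6.46 × 10^-3 M
At equilibrium [HA] = 0.076 − 6.46 × 10^-3 = 6.95 × 10^-2 M
Ka = [H+][A-]/[HA] = (6.46 × 10^-3)² / 6.95 × 10^-2 = 6.0 × 10^-4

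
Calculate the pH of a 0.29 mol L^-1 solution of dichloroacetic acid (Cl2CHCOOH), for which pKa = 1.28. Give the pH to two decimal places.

Cl2CHCOOH ⇌ Cl2CHCOO- + H+
Ka = 10^(−1.28) = 5.25 × 10^-2
From the ICE table, Ka = x²/(0.29 − x) = 5.25 × 10^-2.
Here C₀/Ka ≈ 5.52, so the small-x approximation fails. Use the quadratic:
x = (−Ka + √(Ka² + 4·Ka·C₀))/2 = 9.99 × 10^-2 M
pH = −log(9.99 × 10^-2) = 1.00

pH = 1.00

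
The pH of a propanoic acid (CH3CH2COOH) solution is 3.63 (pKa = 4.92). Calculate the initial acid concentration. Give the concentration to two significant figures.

C₀ = 4.8 × 10^-3 M

[H+] = 10^(-3.63) = 2.34 × 10^-4 M = x
Ka = 10^(−4.92) = 1.20 × 10^-5
Ka = x²/(C₀ − x) ⇒ C₀ = x + x²/Ka
C₀ = 2.34 × 10^-4 + (2.34 × 10^-4)²/(1.20 × 10^-5) = 4.80 × 10^-3 M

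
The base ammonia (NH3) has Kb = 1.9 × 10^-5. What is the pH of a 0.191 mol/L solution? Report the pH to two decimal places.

pH = 11.28

NH3 + H2O ⇌ NH4+ + OH-
Kb = [OH-]²/(0.191 − [OH-]) = 1.9 × 10^-5
Neglecting [OH-] in the denominator: [OH-] = √(1.9 × 10^-5 × 0.191) = 1.90 × 10^-3 M
pOH = −log(1.90 × 10^-3) = 2.72; pH = 14.00 − 2.72 = 11.28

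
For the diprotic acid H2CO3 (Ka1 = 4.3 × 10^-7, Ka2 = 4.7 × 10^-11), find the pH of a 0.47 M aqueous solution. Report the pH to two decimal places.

Since Ka1 ≫ Ka2, the first ionization dominates [H+].
Ka1 = x²/(0.47 − x) = 4.3 × 10^-7
x ≈ √(4.3 × 10^-7 × 0.47) = 4.50 × 10^-4 M
pH = −log(4.50 × 10^-4) = 3.35

pH = 3.35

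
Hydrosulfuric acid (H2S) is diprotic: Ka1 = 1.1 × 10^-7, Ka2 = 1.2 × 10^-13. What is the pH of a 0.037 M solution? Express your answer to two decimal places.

Since Ka1 ≫ Ka2, the first ionization dominates [H+].
Ka1 = x²/(0.037 − x) = 1.1 × 10^-7
x ≈ √(1.1 × 10^-7 × 0.037) = 6.38 × 10^-5 M
pH = −log(6.38 × 10^-5) = 4.20

pH = 4.20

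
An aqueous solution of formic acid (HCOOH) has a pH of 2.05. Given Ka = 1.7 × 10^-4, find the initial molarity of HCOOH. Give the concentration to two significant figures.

[H+] = 10^(-2.05) = 8.91 × 10^-3 M = x
Ka = x²/(C₀ − x) ⇒ C₀ = x + x²/Ka
C₀ = 8.91 × 10^-3 + (8.91 × 10^-3)²/(1.7 × 10^-4) = 4.76 × 10^-1 M

C₀ = 4.8 × 10^-1 M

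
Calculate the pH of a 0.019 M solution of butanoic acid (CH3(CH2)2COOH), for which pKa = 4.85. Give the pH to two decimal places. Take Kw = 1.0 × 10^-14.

pH = 3.29

CH3(CH2)2COOH ⇌ CH3(CH2)2COO- + H+
Ka = 10^(−4.85) = 1.41 × 10^-5
From the ICE table, Ka = [H+]²/(0.019 − [H+]) = 1.41 × 10^-5.
Assume [H+] ≪ 0.019: [H+] ≈ √(1.41 × 10^-5 × 0.019) = 5.18 × 10^-4 M
pH = −log(5.18 × 10^-4) = 3.29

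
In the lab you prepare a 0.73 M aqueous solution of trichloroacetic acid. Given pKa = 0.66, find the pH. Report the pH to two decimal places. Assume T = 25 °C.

pH = 0.52

Cl3CCOOH ⇌ Cl3CCOO- + H+
Ka = 10^(−0.66) = 2.19 × 10^-1
From the ICE table, Ka = x²/(0.73 − x) = 2.19 × 10^-1.
x is not negligible relative to C₀; solve x² + 0.219·x − 0.16 = 0.
x = [−0.219 + √(0.219² + 0.639)]/2 = 3.05 × 10^-1 M
pH = −log[H+] = −log(3.05 × 10^-1) = 0.52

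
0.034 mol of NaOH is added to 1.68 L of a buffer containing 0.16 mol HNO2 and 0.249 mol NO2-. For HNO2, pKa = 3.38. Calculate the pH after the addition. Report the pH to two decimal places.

OH- converts HNO2 to NO2-: HNO2 → 0.126 mol, NO2- → 0.283 mol.
pH = pKa + log(n_NO2-/n_HNO2) = 3.38 + log(0.283/0.126) = 3.38 + (+0.351)

pH = 3.73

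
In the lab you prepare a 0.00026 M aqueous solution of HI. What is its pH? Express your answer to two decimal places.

pH = 3.59

HI is a strong acid and dissociates completely, so [H+] = 0.00026 M.
pH = -log(0.00026) = 3.59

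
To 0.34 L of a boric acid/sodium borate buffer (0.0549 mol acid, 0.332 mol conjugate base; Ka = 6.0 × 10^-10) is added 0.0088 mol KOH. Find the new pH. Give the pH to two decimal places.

After neutralization: n(B(OH)3) = 0.0461 mol, n(B(OH)4-) = 0.341 mol.
pKa = −log(6.0 × 10^-10) = 9.222
Henderson–Hasselbalch with mole ratio 0.341/0.0461: pH = 9.222 + (+0.869)

pH = 10.09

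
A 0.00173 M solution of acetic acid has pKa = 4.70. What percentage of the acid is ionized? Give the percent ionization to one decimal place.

10.2%

CH3COOH ⇌ CH3COO- + H+; let x = [H+] at equilibrium.
Ka = 10^(−4.70) = 2.00 × 10^-5
Solve x² + 2e-05x − 3.46e-08 = 0 → x = 1.76 × 10^-4 M
Fraction ionized = 1.76 × 10^-4 / 0.00173 = 0.1017 → 10.2%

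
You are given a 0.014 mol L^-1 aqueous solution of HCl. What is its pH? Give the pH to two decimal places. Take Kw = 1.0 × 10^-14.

pH = 1.85

HCl is a strong acid and dissociates completely, so [H+] = 0.014 M.
pH = -log(0.014) = 1.85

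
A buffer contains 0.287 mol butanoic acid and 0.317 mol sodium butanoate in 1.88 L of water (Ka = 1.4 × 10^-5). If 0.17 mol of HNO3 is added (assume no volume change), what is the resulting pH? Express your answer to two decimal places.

pH = 4.36

After neutralization: n(CH3(CH2)2COOH) = 0.457 mol, n(CH3(CH2)2COO-) = 0.147 mol.
pKa = −log(1.4 × 10^-5) = 4.854
pH = pKa + log(n_CH3(CH2)2COO-/n_CH3(CH2)2COOH) = 4.854 + log(0.147/0.457) = 4.854 + (-0.493)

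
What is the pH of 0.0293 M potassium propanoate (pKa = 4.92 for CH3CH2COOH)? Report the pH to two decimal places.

pH = 8.69

CH3CH2COO- is the conjugate base of the weak acid CH3CH2COOH.
Ka = 10^(−4.92) = 1.20 × 10^-5
Kb = Kw/Ka = 1.0×10^-14 / 1.20 × 10^-5 = 8.33 × 10^-10
From the ICE table, Kb = [OH-]²/(0.0293 − [OH-]) = 8.33 × 10^-10.
Neglecting [OH-] in the denominator: [OH-] = √(8.33 × 10^-10 × 0.0293) = 4.94 × 10^-6 M
pOH = −log(4.94 × 10^-6) = 5.31; pH = 14.00 − 5.31 = 8.69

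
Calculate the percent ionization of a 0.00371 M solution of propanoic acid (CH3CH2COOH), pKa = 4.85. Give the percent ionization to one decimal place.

CH3CH2COOH ⇌ CH3CH2COO- + H+; let x = [H+] at equilibrium.
Ka = 10^(−4.85) = 1.41 × 10^-5
Solve x² + 1.41e-05x − 5.23e-08 = 0 → x = 2.22 × 10^-4 M
Fraction ionized = 2.22 × 10^-4 / 0.00371 = 0.0598 → 6.0%

6.0%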